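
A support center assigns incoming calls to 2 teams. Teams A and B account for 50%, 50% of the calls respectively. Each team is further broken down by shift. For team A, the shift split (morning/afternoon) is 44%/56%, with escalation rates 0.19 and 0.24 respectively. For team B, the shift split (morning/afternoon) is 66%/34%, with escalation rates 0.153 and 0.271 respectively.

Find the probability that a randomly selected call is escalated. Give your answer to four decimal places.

0.2056

P(E|A) = 0.44·0.19 + 0.56·0.24 = 0.0836 + 0.1344 = 0.218
P(E|B) = 0.66·0.153 + 0.34·0.271 = 0.10098 + 0.09214 = 0.19312
Then overall,
P(E) = 0.5·0.218 + 0.5·0.19312
      = 0.109 + 0.09656 = 0.20556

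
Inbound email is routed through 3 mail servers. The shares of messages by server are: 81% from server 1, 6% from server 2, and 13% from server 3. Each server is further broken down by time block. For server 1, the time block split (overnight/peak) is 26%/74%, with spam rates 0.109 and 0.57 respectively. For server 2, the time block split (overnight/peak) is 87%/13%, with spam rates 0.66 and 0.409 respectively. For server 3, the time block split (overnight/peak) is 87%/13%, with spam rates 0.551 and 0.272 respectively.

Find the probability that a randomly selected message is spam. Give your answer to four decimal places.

P(S|1) = 0.26·0.109 + 0.74·0.57 = 0.02834 + 0.4218 = 0.45014
P(S|2) = 0.87·0.66 + 0.13·0.409 = 0.5742 + 0.05317 = 0.62737
P(S|3) = 0.87·0.551 + 0.13·0.272 = 0.47937 + 0.03536 = 0.51473
Then overall,
P(S) = 0.81·0.45014 + 0.06·0.62737 + 0.13·0.51473
      = 0.3646134 + 0.0376422 + 0.0669149 = 0.4691705

P(S) ≈ 0.4692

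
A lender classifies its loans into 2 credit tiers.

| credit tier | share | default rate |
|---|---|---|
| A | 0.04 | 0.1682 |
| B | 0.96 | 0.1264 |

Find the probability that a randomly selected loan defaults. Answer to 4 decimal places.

P(D) = P(D|A)·P(A) + P(D|B)·P(B)
      = 0.1682·0.04 + 0.1264·0.96
      = 0.006728 + 0.121344 = 0.128072

P(D) ≈ 0.1281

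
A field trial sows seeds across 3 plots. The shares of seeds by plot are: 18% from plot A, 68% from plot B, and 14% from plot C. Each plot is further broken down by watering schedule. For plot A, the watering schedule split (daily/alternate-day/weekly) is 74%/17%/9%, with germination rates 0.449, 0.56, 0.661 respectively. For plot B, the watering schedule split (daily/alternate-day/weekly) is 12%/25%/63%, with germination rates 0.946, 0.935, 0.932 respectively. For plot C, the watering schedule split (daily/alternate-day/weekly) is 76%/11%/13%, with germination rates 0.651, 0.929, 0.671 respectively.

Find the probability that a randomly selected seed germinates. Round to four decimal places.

0.8188

P(G|A) = 0.74·0.449 + 0.17·0.56 + 0.09·0.661 = 0.33226 + 0.0952 + 0.05949 = 0.48695
P(G|B) = 0.12·0.946 + 0.25·0.935 + 0.63·0.932 = 0.11352 + 0.23375 + 0.58716 = 0.93443
P(G|C) = 0.76·0.651 + 0.11·0.929 + 0.13·0.671 = 0.49476 + 0.10219 + 0.08723 = 0.68418
By total probability over the outer partition,
P(G) = 0.18·0.48695 + 0.68·0.93443 + 0.14·0.68418
      = 0.087651 + 0.6354124 + 0.0957852 = 0.8188486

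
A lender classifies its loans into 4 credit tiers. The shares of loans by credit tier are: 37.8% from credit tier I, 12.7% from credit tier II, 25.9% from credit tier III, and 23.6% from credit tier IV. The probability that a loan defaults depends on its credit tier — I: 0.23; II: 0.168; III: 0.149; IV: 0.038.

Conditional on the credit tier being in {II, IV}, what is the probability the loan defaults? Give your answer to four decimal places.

P(D|S) ≈ 0.0835

Let S = {II, IV}.
P(S) = 0.127 + 0.236 = 0.363.
P(D ∩ S) = 0.168·0.127 + 0.038·0.236 = 0.021336 + 0.008968 = 0.030304.
P(D | S) = 0.030304 / 0.363 = 0.083482…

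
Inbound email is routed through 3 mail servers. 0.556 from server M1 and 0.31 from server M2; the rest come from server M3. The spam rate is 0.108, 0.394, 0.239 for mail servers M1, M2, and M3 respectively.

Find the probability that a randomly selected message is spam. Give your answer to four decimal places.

0.2142

P(M3) = 1 − (0.556 + 0.31) = 0.134.
Summing over the partition,
P(S) = P(S|M1)·P(M1) + P(S|M2)·P(M2) + P(S|M3)·P(M3)
      = 0.108·0.556 + 0.394·0.31 + 0.239·0.134
      = 0.060048 + 0.12214 + 0.032026 = 0.214214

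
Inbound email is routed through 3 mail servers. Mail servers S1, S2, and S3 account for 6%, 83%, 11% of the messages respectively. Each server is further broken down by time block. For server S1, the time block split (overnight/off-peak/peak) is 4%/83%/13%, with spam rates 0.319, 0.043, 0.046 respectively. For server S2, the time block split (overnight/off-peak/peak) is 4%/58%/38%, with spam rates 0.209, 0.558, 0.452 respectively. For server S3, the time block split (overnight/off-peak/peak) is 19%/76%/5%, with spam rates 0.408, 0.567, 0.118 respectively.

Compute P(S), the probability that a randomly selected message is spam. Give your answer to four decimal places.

P(S|S1) = 0.04·0.319 + 0.83·0.043 + 0.13·0.046 = 0.01276 + 0.03569 + 0.00598 = 0.05443
P(S|S2) = 0.04·0.209 + 0.58·0.558 + 0.38·0.452 = 0.00836 + 0.32364 + 0.17176 = 0.50376
P(S|S3) = 0.19·0.408 + 0.76·0.567 + 0.05·0.118 = 0.07752 + 0.43092 + 0.0059 = 0.51434
Then overall,
P(S) = 0.06·0.05443 + 0.83·0.50376 + 0.11·0.51434
      = 0.0032658 + 0.4181208 + 0.0565774 = 0.477964

P(S) ≈ 0.4780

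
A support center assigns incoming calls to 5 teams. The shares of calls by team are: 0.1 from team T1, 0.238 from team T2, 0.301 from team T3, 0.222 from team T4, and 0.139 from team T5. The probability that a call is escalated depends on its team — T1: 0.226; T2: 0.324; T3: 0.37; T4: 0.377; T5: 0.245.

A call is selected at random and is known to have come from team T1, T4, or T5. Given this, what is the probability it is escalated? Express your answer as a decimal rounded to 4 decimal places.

0.3044

Let S = {T1, T4, T5}.
P(S) = 0.1 + 0.222 + 0.139 = 0.461.
P(E ∩ S) = 0.226·0.1 + 0.377·0.222 + 0.245·0.139 = 0.0226 + 0.083694 + 0.034055 = 0.140349.
P(E | S) = 0.140349 / 0.461 = 0.304445…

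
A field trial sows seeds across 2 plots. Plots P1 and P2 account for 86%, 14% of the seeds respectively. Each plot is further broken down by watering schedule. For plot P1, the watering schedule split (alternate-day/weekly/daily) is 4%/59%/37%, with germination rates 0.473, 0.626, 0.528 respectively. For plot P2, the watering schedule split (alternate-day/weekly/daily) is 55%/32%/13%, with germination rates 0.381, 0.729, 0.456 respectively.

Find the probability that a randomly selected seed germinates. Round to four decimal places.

P(G|P1) = 0.04·0.473 + 0.59·0.626 + 0.37·0.528 = 0.01892 + 0.36934 + 0.19536 = 0.58362
P(G|P2) = 0.55·0.381 + 0.32·0.729 + 0.13·0.456 = 0.20955 + 0.23328 + 0.05928 = 0.50211
Then overall,
P(G) = 0.86·0.58362 + 0.14·0.50211
      = 0.5019132 + 0.0702954 = 0.5722086

0.5722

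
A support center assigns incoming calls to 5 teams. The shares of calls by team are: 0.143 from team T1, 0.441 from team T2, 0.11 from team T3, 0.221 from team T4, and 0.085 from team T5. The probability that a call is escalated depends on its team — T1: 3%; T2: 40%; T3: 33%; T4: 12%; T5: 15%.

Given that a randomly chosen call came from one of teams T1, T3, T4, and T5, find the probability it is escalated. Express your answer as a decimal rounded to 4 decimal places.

Let S = {T1, T3, T4, T5}.
P(S) = 0.143 + 0.11 + 0.221 + 0.085 = 0.559.
P(E ∩ S) = 0.03·0.143 + 0.33·0.11 + 0.12·0.221 + 0.15·0.085 = 0.00429 + 0.0363 + 0.02652 + 0.01275 = 0.07986.
P(E | S) = 0.07986 / 0.559 = 0.142862…

P(E|S) ≈ 0.1429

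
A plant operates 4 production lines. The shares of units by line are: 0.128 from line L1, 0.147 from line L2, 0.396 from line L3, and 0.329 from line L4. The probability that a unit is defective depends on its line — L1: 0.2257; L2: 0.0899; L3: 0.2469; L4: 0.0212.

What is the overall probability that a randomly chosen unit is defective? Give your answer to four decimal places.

By the law of total probability,
P(D) = P(D|L1)·P(L1) + P(D|L2)·P(L2) + P(D|L3)·P(L3) + P(D|L4)·P(L4)
      = 0.2257·0.128 + 0.0899·0.147 + 0.2469·0.396 + 0.0212·0.329
      = 0.0288896 + 0.0132153 + 0.0977724 + 0.0069748 = 0.1468521

0.1469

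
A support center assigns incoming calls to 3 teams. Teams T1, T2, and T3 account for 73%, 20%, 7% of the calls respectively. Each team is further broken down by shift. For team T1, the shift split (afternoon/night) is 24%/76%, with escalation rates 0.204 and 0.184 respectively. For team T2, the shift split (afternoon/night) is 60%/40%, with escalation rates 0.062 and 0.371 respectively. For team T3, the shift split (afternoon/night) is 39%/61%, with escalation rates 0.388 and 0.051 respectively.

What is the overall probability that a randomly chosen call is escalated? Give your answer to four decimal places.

P(E) ≈ 0.1877

P(E|T1) = 0.24·0.204 + 0.76·0.184 = 0.04896 + 0.13984 = 0.1888
P(E|T2) = 0.6·0.062 + 0.4·0.371 = 0.0372 + 0.1484 = 0.1856
P(E|T3) = 0.39·0.388 + 0.61·0.051 = 0.15132 + 0.03111 = 0.18243
By total probability over the outer partition,
P(E) = 0.73·0.1888 + 0.2·0.1856 + 0.07·0.18243
      = 0.137824 + 0.03712 + 0.0127701 = 0.1877141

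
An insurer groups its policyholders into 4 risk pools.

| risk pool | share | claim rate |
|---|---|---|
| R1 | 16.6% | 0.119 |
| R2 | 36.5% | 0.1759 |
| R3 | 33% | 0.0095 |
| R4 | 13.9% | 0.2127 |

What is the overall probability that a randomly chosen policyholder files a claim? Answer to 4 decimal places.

Using total probability over the partition,
P(C) = P(C|R1)·P(R1) + P(C|R2)·P(R2) + P(C|R3)·P(R3) + P(C|R4)·P(R4)
      = 0.119·0.166 + 0.1759·0.365 + 0.0095·0.33 + 0.2127·0.139
      = 0.019754 + 0.0642035 + 0.003135 + 0.0295653 = 0.1166578

0.1167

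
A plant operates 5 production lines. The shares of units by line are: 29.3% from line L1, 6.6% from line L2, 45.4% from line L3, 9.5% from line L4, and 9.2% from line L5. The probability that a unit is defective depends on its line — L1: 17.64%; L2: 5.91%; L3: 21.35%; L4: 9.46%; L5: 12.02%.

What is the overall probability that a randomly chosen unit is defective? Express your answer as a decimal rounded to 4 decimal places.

0.1726

Summing over the partition,
P(D) = P(D|L1)·P(L1) + P(D|L2)·P(L2) + P(D|L3)·P(L3) + P(D|L4)·P(L4) + P(D|L5)·P(L5)
      = 0.1764·0.293 + 0.0591·0.066 + 0.2135·0.454 + 0.0946·0.095 + 0.1202·0.092
      = 0.0516852 + 0.0039006 + 0.096929 + 0.008987 + 0.0110584 = 0.1725602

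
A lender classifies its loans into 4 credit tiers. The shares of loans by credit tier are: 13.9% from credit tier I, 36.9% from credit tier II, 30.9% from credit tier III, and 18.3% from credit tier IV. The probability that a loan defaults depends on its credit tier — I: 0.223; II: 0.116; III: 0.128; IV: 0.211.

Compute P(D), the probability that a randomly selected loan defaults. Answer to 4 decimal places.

0.1520

P(D) = P(D|I)·P(I) + P(D|II)·P(II) + P(D|III)·P(III) + P(D|IV)·P(IV)
      = 0.223·0.139 + 0.116·0.369 + 0.128·0.309 + 0.211·0.183
      = 0.030997 + 0.042804 + 0.039552 + 0.038613 = 0.151966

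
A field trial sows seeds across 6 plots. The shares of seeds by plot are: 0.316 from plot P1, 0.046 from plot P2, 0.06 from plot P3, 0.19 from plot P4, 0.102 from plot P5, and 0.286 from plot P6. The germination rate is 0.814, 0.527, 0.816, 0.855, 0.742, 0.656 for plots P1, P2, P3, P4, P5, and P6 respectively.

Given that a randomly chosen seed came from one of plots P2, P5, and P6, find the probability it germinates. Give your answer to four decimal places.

Let S = {P2, P5, P6}.
P(S) = 0.046 + 0.102 + 0.286 = 0.434.
P(G ∩ S) = 0.527·0.046 + 0.742·0.102 + 0.656·0.286 = 0.024242 + 0.075684 + 0.187616 = 0.287542.
P(G | S) = 0.287542 / 0.434 = 0.662539…

0.6625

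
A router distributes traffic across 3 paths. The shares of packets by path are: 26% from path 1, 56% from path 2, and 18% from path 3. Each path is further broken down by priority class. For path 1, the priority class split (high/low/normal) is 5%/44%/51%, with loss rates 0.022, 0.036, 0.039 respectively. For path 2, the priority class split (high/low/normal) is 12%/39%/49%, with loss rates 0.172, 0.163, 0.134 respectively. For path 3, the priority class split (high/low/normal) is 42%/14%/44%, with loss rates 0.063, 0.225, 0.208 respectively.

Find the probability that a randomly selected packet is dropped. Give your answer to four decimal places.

P(L) ≈ 0.1204

P(L|1) = 0.05·0.022 + 0.44·0.036 + 0.51·0.039 = 0.0011 + 0.01584 + 0.01989 = 0.03683
P(L|2) = 0.12·0.172 + 0.39·0.163 + 0.49·0.134 = 0.02064 + 0.06357 + 0.06566 = 0.14987
P(L|3) = 0.42·0.063 + 0.14·0.225 + 0.44·0.208 = 0.02646 + 0.0315 + 0.09152 = 0.14948
Then overall,
P(L) = 0.26·0.03683 + 0.56·0.14987 + 0.18·0.14948
      = 0.0095758 + 0.0839272 + 0.0269064 = 0.1204094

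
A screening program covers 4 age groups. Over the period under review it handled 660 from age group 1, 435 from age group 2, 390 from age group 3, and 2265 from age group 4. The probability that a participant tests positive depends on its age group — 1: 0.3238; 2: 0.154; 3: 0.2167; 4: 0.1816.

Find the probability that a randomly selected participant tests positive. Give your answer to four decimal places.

P(T) ≈ 0.2071

Total: 660 + 435 + 390 + 2265 = 3750.
P(1) = 660/3750 = 0.176. P(2) = 435/3750 = 0.116. P(3) = 390/3750 = 0.104. P(4) = 2265/3750 = 0.604.
P(T) = P(T|1)·P(1) + P(T|2)·P(2) + P(T|3)·P(3) + P(T|4)·P(4)
      = 0.3238·0.176 + 0.154·0.116 + 0.2167·0.104 + 0.1816·0.604
      = 0.0569888 + 0.017864 + 0.0225368 + 0.1096864 = 0.207076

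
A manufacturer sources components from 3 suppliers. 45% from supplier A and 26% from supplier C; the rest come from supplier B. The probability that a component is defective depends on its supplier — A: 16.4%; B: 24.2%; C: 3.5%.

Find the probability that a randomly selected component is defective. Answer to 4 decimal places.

P(B) = 1 − (0.45 + 0.26) = 0.29.
P(D) = P(D|A)·P(A) + P(D|B)·P(B) + P(D|C)·P(C)
      = 0.164·0.45 + 0.242·0.29 + 0.035·0.26
      = 0.0738 + 0.07018 + 0.0091 = 0.15308

0.1531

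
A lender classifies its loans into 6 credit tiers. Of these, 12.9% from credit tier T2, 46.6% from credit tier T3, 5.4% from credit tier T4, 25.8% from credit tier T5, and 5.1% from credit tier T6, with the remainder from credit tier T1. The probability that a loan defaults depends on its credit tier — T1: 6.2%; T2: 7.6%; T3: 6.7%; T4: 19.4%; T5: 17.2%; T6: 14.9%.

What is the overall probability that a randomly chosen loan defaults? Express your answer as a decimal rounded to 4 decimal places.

P(T1) = 1 − (0.129 + 0.466 + 0.054 + 0.258 + 0.051) = 0.042.
P(D) = P(D|T1)·P(T1) + P(D|T2)·P(T2) + P(D|T3)·P(T3) + P(D|T4)·P(T4) + P(D|T5)·P(T5) + P(D|T6)·P(T6)
      = 0.062·0.042 + 0.076·0.129 + 0.067·0.466 + 0.194·0.054 + 0.172·0.258 + 0.149·0.051
      = 0.002604 + 0.009804 + 0.031222 + 0.010476 + 0.044376 + 0.007599 = 0.106081

0.1061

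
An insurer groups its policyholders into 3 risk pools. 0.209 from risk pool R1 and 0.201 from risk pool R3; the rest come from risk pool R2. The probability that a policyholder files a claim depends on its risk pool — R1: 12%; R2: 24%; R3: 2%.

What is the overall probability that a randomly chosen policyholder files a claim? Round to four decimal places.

P(C) ≈ 0.1707

P(R2) = 1 − (0.209 + 0.201) = 0.59.
P(C) = P(C|R1)·P(R1) + P(C|R2)·P(R2) + P(C|R3)·P(R3)
      = 0.12·0.209 + 0.24·0.59 + 0.02·0.201
      = 0.02508 + 0.1416 + 0.00402 = 0.1707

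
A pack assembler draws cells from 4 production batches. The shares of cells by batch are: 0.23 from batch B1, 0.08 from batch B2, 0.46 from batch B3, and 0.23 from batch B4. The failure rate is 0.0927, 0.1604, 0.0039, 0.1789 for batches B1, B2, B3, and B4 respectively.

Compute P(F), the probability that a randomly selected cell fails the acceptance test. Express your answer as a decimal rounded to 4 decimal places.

P(F) = P(F|B1)·P(B1) + P(F|B2)·P(B2) + P(F|B3)·P(B3) + P(F|B4)·P(B4)
      = 0.0927·0.23 + 0.1604·0.08 + 0.0039·0.46 + 0.1789·0.23
      = 0.021321 + 0.012832 + 0.001794 + 0.041147 = 0.077094

P(F) ≈ 0.0771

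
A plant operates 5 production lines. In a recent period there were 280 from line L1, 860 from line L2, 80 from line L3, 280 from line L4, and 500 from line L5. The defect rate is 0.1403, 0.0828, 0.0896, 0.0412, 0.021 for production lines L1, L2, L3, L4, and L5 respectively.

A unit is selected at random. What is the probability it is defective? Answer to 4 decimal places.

0.0698

Total: 280 + 860 + 80 + 280 + 500 = 2000.
P(L1) = 280/2000 = 0.14. P(L2) = 860/2000 = 0.43. P(L3) = 80/2000 = 0.04. P(L4) = 280/2000 = 0.14. P(L5) = 500/2000 = 0.25.
P(D) = P(D|L1)·P(L1) + P(D|L2)·P(L2) + P(D|L3)·P(L3) + P(D|L4)·P(L4) + P(D|L5)·P(L5)
      = 0.1403·0.14 + 0.0828·0.43 + 0.0896·0.04 + 0.0412·0.14 + 0.021·0.25
      = 0.019642 + 0.035604 + 0.003584 + 0.005768 + 0.00525 = 0.069848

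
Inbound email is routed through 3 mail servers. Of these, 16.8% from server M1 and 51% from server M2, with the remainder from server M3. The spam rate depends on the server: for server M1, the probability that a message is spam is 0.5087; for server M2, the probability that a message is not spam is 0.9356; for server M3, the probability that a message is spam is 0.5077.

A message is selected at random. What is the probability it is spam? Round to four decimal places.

P(M3) = 1 − (0.168 + 0.51) = 0.322.
P(S|M2) = 1 − 0.9356 = 0.0644.
By the law of total probability,
P(S) = P(S|M1)·P(M1) + P(S|M2)·P(M2) + P(S|M3)·P(M3)
      = 0.5087·0.168 + 0.0644·0.51 + 0.5077·0.322
      = 0.0854616 + 0.032844 + 0.1634794 = 0.281785

P(S) ≈ 0.2818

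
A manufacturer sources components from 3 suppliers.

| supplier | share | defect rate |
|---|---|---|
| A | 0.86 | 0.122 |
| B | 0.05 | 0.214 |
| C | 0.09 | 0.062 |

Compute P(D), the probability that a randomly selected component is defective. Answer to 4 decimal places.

P(D) ≈ 0.1212

P(D) = P(D|A)·P(A) + P(D|B)·P(B) + P(D|C)·P(C)
      = 0.122·0.86 + 0.214·0.05 + 0.062·0.09
      = 0.10492 + 0.0107 + 0.00558 = 0.1212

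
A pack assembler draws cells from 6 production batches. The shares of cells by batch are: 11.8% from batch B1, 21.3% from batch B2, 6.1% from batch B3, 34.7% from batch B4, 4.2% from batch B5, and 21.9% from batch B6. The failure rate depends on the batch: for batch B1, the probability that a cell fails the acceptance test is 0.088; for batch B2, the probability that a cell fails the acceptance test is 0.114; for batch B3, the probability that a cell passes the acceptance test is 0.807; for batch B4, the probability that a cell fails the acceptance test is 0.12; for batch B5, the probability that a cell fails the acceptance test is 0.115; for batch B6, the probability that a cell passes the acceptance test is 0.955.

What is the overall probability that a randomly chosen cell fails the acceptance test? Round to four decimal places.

0.1028

P(F|B3) = 1 − 0.807 = 0.193.
P(F|B6) = 1 − 0.955 = 0.045.
P(F) = P(F|B1)·P(B1) + P(F|B2)·P(B2) + P(F|B3)·P(B3) + P(F|B4)·P(B4) + P(F|B5)·P(B5) + P(F|B6)·P(B6)
      = 0.088·0.118 + 0.114·0.213 + 0.193·0.061 + 0.12·0.347 + 0.115·0.042 + 0.045·0.219
      = 0.010384 + 0.024282 + 0.011773 + 0.04164 + 0.00483 + 0.009855 = 0.102764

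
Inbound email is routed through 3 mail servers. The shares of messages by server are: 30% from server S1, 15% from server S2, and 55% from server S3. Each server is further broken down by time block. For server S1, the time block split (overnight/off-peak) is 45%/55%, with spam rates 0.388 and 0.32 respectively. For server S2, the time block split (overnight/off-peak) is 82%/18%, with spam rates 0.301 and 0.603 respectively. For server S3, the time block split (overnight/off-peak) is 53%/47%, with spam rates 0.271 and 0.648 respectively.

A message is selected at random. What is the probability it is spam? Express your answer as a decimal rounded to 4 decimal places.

P(S|S1) = 0.45·0.388 + 0.55·0.32 = 0.1746 + 0.176 = 0.3506
P(S|S2) = 0.82·0.301 + 0.18·0.603 = 0.24682 + 0.10854 = 0.35536
P(S|S3) = 0.53·0.271 + 0.47·0.648 = 0.14363 + 0.30456 = 0.44819
Then overall,
P(S) = 0.3·0.3506 + 0.15·0.35536 + 0.55·0.44819
      = 0.10518 + 0.053304 + 0.2465045 = 0.4049885

P(S) ≈ 0.4050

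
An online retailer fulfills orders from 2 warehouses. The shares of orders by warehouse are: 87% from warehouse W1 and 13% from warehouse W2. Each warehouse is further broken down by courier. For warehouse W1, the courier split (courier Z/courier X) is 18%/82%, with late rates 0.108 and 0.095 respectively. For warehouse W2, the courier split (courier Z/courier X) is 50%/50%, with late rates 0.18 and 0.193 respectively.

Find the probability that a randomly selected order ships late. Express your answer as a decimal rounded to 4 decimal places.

P(L|W1) = 0.18·0.108 + 0.82·0.095 = 0.01944 + 0.0779 = 0.09734
P(L|W2) = 0.5·0.18 + 0.5·0.193 = 0.09 + 0.0965 = 0.1865
Then overall,
P(L) = 0.87·0.09734 + 0.13·0.1865
      = 0.0846858 + 0.024245 = 0.1089308

P(L) ≈ 0.1089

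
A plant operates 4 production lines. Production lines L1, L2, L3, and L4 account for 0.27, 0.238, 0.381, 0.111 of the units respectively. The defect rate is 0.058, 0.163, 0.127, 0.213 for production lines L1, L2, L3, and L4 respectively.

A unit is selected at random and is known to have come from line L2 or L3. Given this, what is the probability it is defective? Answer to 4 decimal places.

Let S = {L2, L3}.
P(S) = 0.238 + 0.381 = 0.619.
P(D ∩ S) = 0.163·0.238 + 0.127·0.381 = 0.038794 + 0.048387 = 0.087181.
P(D | S) = 0.087181 / 0.619 = 0.140842…

0.1408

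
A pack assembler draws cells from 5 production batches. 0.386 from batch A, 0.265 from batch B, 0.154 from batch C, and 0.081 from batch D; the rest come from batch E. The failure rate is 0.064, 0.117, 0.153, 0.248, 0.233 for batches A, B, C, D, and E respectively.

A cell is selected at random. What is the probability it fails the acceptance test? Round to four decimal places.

P(E) = 1 − (0.386 + 0.265 + 0.154 + 0.081) = 0.114.
P(F) = P(F|A)·P(A) + P(F|B)·P(B) + P(F|C)·P(C) + P(F|D)·P(D) + P(F|E)·P(E)
      = 0.064·0.386 + 0.117·0.265 + 0.153·0.154 + 0.248·0.081 + 0.233·0.114
      = 0.024704 + 0.031005 + 0.023562 + 0.020088 + 0.026562 = 0.125921

0.1259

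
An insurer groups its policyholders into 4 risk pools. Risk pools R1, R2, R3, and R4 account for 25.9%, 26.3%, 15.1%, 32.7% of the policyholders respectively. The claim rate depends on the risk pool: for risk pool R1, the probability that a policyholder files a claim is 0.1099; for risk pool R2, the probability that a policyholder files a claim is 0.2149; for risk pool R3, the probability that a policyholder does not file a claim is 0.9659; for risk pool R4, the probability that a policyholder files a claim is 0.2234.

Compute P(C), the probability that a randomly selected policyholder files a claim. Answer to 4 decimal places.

0.1632

P(C|R3) = 1 − 0.9659 = 0.0341.
Using total probability over the partition,
P(C) = P(C|R1)·P(R1) + P(C|R2)·P(R2) + P(C|R3)·P(R3) + P(C|R4)·P(R4)
      = 0.1099·0.259 + 0.2149·0.263 + 0.0341·0.151 + 0.2234·0.327
      = 0.0284641 + 0.0565187 + 0.0051491 + 0.0730518 = 0.1631837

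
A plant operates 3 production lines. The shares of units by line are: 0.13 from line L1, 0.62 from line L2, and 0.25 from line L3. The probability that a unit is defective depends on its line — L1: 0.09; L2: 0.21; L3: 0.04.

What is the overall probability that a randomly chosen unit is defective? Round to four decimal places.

P(D) = P(D|L1)·P(L1) + P(D|L2)·P(L2) + P(D|L3)·P(L3)
      = 0.09·0.13 + 0.21·0.62 + 0.04·0.25
      = 0.0117 + 0.1302 + 0.01 = 0.1519

P(D) ≈ 0.1519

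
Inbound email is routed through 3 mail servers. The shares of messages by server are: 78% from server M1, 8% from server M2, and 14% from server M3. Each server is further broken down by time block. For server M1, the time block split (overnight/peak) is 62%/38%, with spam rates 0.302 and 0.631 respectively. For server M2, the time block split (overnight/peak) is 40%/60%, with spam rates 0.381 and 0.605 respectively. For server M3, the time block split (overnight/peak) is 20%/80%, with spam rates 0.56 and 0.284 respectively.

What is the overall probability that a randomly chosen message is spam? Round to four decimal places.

P(S|M1) = 0.62·0.302 + 0.38·0.631 = 0.18724 + 0.23978 = 0.42702
P(S|M2) = 0.4·0.381 + 0.6·0.605 = 0.1524 + 0.363 = 0.5154
P(S|M3) = 0.2·0.56 + 0.8·0.284 = 0.112 + 0.2272 = 0.3392
Then overall,
P(S) = 0.78·0.42702 + 0.08·0.5154 + 0.14·0.3392
      = 0.3330756 + 0.041232 + 0.047488 = 0.4217956

0.4218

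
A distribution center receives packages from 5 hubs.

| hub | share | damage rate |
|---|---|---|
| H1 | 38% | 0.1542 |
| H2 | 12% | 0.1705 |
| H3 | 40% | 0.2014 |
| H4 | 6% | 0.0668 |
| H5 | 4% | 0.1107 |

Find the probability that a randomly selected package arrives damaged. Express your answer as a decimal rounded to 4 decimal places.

Summing over the partition,
P(D) = P(D|H1)·P(H1) + P(D|H2)·P(H2) + P(D|H3)·P(H3) + P(D|H4)·P(H4) + P(D|H5)·P(H5)
      = 0.1542·0.38 + 0.1705·0.12 + 0.2014·0.4 + 0.0668·0.06 + 0.1107·0.04
      = 0.058596 + 0.02046 + 0.08056 + 0.004008 + 0.004428 = 0.168052

P(D) ≈ 0.1681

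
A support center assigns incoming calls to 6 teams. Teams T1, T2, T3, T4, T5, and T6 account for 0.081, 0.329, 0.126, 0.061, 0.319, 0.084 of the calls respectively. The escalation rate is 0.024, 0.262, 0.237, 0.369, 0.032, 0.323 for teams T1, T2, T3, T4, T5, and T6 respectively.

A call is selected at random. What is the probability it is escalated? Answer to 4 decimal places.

P(E) = P(E|T1)·P(T1) + P(E|T2)·P(T2) + P(E|T3)·P(T3) + P(E|T4)·P(T4) + P(E|T5)·P(T5) + P(E|T6)·P(T6)
      = 0.024·0.081 + 0.262·0.329 + 0.237·0.126 + 0.369·0.061 + 0.032·0.319 + 0.323·0.084
      = 0.001944 + 0.086198 + 0.029862 + 0.022509 + 0.010208 + 0.027132 = 0.177853

P(E) ≈ 0.1779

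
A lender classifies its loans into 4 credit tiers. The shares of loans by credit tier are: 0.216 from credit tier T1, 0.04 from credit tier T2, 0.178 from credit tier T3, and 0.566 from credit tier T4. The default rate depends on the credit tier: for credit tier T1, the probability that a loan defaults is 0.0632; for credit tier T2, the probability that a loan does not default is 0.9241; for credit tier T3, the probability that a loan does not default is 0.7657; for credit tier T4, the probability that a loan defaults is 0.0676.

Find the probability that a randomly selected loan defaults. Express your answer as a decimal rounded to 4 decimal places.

P(D|T2) = 1 − 0.9241 = 0.0759.
P(D|T3) = 1 − 0.7657 = 0.2343.
Using total probability over the partition,
P(D) = P(D|T1)·P(T1) + P(D|T2)·P(T2) + P(D|T3)·P(T3) + P(D|T4)·P(T4)
      = 0.0632·0.216 + 0.0759·0.04 + 0.2343·0.178 + 0.0676·0.566
      = 0.0136512 + 0.003036 + 0.0417054 + 0.0382616 = 0.0966542

P(D) ≈ 0.0967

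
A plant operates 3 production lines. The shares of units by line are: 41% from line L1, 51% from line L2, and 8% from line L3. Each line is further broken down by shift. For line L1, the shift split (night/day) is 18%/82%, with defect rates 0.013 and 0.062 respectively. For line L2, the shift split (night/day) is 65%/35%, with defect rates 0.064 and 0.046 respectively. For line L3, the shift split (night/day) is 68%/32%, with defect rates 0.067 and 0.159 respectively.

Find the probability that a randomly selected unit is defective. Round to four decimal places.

P(D|L1) = 0.18·0.013 + 0.82·0.062 = 0.00234 + 0.05084 = 0.05318
P(D|L2) = 0.65·0.064 + 0.35·0.046 = 0.0416 + 0.0161 = 0.0577
P(D|L3) = 0.68·0.067 + 0.32·0.159 = 0.04556 + 0.05088 = 0.09644
By total probability over the outer partition,
P(D) = 0.41·0.05318 + 0.51·0.0577 + 0.08·0.09644
      = 0.0218038 + 0.029427 + 0.0077152 = 0.058946

P(D) ≈ 0.0589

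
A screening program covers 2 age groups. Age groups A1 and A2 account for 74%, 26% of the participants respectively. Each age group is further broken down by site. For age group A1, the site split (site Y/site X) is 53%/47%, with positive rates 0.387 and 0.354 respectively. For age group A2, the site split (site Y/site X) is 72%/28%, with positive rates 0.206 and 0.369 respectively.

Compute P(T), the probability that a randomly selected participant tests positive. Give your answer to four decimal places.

0.3403

P(T|A1) = 0.53·0.387 + 0.47·0.354 = 0.20511 + 0.16638 = 0.37149
P(T|A2) = 0.72·0.206 + 0.28·0.369 = 0.14832 + 0.10332 = 0.25164
Then overall,
P(T) = 0.74·0.37149 + 0.26·0.25164
      = 0.2749026 + 0.0654264 = 0.340329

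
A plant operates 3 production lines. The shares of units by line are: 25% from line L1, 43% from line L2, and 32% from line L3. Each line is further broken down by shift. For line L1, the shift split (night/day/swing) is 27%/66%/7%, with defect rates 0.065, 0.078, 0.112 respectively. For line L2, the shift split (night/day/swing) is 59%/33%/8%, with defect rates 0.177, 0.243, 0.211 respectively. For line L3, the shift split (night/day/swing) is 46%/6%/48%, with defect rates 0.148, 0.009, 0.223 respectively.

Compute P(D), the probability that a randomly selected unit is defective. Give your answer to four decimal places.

P(D) ≈ 0.1621

P(D|L1) = 0.27·0.065 + 0.66·0.078 + 0.07·0.112 = 0.01755 + 0.05148 + 0.00784 = 0.07687
P(D|L2) = 0.59·0.177 + 0.33·0.243 + 0.08·0.211 = 0.10443 + 0.08019 + 0.01688 = 0.2015
P(D|L3) = 0.46·0.148 + 0.06·0.009 + 0.48·0.223 = 0.06808 + 0.00054 + 0.10704 = 0.17566
By total probability over the outer partition,
P(D) = 0.25·0.07687 + 0.43·0.2015 + 0.32·0.17566
      = 0.0192175 + 0.086645 + 0.0562112 = 0.1620737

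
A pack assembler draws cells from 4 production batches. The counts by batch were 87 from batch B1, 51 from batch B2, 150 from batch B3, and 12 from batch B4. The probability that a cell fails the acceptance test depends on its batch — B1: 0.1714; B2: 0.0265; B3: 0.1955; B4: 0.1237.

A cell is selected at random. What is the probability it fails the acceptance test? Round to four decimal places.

P(F) ≈ 0.1569

Total: 87 + 51 + 150 + 12 = 300.
P(B1) = 87/300 = 0.29. P(B2) = 51/300 = 0.17. P(B3) = 150/300 = 0.5. P(B4) = 12/300 = 0.04.
P(F) = P(F|B1)·P(B1) + P(F|B2)·P(B2) + P(F|B3)·P(B3) + P(F|B4)·P(B4)
      = 0.1714·0.29 + 0.0265·0.17 + 0.1955·0.5 + 0.1237·0.04
      = 0.049706 + 0.004505 + 0.09775 + 0.004948 = 0.156909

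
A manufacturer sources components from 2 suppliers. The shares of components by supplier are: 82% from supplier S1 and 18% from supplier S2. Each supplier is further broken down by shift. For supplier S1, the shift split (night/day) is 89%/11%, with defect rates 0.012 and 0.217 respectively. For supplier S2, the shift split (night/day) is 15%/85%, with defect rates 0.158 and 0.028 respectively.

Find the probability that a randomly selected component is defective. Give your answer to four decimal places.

P(D|S1) = 0.89·0.012 + 0.11·0.217 = 0.01068 + 0.02387 = 0.03455
P(D|S2) = 0.15·0.158 + 0.85·0.028 = 0.0237 + 0.0238 = 0.0475
Then overall,
P(D) = 0.82·0.03455 + 0.18·0.0475
      = 0.028331 + 0.00855 = 0.036881

P(D) ≈ 0.0369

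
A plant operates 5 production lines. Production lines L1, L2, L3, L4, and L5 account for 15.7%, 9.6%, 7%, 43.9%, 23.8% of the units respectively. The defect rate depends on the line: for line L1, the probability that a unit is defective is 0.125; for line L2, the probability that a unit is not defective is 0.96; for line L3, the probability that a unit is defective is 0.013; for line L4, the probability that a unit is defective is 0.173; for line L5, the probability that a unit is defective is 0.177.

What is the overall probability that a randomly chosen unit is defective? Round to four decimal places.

P(D) ≈ 0.1424

P(D|L2) = 1 − 0.96 = 0.04.
P(D) = P(D|L1)·P(L1) + P(D|L2)·P(L2) + P(D|L3)·P(L3) + P(D|L4)·P(L4) + P(D|L5)·P(L5)
      = 0.125·0.157 + 0.04·0.096 + 0.013·0.07 + 0.173·0.439 + 0.177·0.238
      = 0.019625 + 0.00384 + 0.00091 + 0.075947 + 0.042126 = 0.142448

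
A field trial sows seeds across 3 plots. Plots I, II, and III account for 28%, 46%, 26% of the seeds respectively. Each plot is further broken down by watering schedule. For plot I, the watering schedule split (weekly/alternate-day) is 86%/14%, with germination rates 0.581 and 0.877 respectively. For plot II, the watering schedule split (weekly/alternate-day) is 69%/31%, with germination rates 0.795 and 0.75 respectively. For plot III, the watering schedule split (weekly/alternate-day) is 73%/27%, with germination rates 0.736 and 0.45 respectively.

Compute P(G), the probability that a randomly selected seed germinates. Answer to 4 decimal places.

P(G|I) = 0.86·0.581 + 0.14·0.877 = 0.49966 + 0.12278 = 0.62244
P(G|II) = 0.69·0.795 + 0.31·0.75 = 0.54855 + 0.2325 = 0.78105
P(G|III) = 0.73·0.736 + 0.27·0.45 = 0.53728 + 0.1215 = 0.65878
By total probability over the outer partition,
P(G) = 0.28·0.62244 + 0.46·0.78105 + 0.26·0.65878
      = 0.1742832 + 0.359283 + 0.1712828 = 0.704849

P(G) ≈ 0.7048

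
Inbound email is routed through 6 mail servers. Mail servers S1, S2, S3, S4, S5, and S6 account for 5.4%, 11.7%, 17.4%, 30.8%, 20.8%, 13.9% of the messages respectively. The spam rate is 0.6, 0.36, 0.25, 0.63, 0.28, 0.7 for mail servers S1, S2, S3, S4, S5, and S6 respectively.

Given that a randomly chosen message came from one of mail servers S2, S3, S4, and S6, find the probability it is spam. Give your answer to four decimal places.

Let J = {S2, S3, S4, S6}.
P(J) = 0.117 + 0.174 + 0.308 + 0.139 = 0.738.
P(S ∩ J) = 0.36·0.117 + 0.25·0.174 + 0.63·0.308 + 0.7·0.139 = 0.04212 + 0.0435 + 0.19404 + 0.0973 = 0.37696.
P(S | J) = 0.37696 / 0.738 = 0.510786…

P(S|J) ≈ 0.5108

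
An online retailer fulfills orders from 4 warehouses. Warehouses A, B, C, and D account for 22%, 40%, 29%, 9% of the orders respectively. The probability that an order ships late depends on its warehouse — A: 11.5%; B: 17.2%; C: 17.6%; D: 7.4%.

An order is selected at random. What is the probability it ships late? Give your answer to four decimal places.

P(L) = P(L|A)·P(A) + P(L|B)·P(B) + P(L|C)·P(C) + P(L|D)·P(D)
      = 0.115·0.22 + 0.172·0.4 + 0.176·0.29 + 0.074·0.09
      = 0.0253 + 0.0688 + 0.05104 + 0.00666 = 0.1518

P(L) ≈ 0.1518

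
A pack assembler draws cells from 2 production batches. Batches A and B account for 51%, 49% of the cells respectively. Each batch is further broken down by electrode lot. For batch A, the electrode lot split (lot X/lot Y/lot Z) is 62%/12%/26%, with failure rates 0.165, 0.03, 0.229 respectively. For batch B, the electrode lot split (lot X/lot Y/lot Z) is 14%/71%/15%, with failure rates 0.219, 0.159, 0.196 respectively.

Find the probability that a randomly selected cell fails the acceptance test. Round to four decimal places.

P(F|A) = 0.62·0.165 + 0.12·0.03 + 0.26·0.229 = 0.1023 + 0.0036 + 0.05954 = 0.16544
P(F|B) = 0.14·0.219 + 0.71·0.159 + 0.15·0.196 = 0.03066 + 0.11289 + 0.0294 = 0.17295
Then overall,
P(F) = 0.51·0.16544 + 0.49·0.17295
      = 0.0843744 + 0.0847455 = 0.1691199

0.1691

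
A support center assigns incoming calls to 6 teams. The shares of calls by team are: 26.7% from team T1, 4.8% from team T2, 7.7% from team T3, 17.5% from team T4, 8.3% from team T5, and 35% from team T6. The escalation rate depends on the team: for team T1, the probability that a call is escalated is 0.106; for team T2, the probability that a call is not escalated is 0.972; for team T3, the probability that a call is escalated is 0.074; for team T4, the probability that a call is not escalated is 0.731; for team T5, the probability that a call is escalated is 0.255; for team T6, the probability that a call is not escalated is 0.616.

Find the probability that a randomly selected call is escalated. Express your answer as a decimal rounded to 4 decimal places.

0.2380

P(E|T2) = 1 − 0.972 = 0.028.
P(E|T4) = 1 − 0.731 = 0.269.
P(E|T6) = 1 − 0.616 = 0.384.
Summing over the partition,
P(E) = P(E|T1)·P(T1) + P(E|T2)·P(T2) + P(E|T3)·P(T3) + P(E|T4)·P(T4) + P(E|T5)·P(T5) + P(E|T6)·P(T6)
      = 0.106·0.267 + 0.028·0.048 + 0.074·0.077 + 0.269·0.175 + 0.255·0.083 + 0.384·0.35
      = 0.028302 + 0.001344 + 0.005698 + 0.047075 + 0.021165 + 0.1344 = 0.237984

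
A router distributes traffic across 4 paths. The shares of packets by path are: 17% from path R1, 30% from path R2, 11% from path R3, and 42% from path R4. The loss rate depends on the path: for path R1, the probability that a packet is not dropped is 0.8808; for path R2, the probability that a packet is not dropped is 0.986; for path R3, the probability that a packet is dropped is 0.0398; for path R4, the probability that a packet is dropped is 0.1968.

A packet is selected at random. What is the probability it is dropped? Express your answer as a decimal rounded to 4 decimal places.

P(L) ≈ 0.1115

P(L|R1) = 1 − 0.8808 = 0.1192.
P(L|R2) = 1 − 0.986 = 0.014.
P(L) = P(L|R1)·P(R1) + P(L|R2)·P(R2) + P(L|R3)·P(R3) + P(L|R4)·P(R4)
      = 0.1192·0.17 + 0.014·0.3 + 0.0398·0.11 + 0.1968·0.42
      = 0.020264 + 0.0042 + 0.004378 + 0.082656 = 0.111498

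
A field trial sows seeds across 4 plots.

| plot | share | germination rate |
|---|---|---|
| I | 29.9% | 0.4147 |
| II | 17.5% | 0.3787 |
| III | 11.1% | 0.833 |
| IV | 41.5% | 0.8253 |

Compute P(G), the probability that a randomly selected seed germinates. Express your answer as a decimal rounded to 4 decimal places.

By the law of total probability,
P(G) = P(G|I)·P(I) + P(G|II)·P(II) + P(G|III)·P(III) + P(G|IV)·P(IV)
      = 0.4147·0.299 + 0.3787·0.175 + 0.833·0.111 + 0.8253·0.415
      = 0.1239953 + 0.0662725 + 0.092463 + 0.3424995 = 0.6252303

0.6252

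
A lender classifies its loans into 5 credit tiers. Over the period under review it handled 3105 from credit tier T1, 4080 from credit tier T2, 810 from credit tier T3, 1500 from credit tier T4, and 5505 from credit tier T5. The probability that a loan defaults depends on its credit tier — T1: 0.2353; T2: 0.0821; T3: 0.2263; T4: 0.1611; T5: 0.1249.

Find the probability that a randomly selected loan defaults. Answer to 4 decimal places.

0.1452

Total: 3105 + 4080 + 810 + 1500 + 5505 = 15000.
P(T1) = 3105/15000 = 0.207. P(T2) = 4080/15000 = 0.272. P(T3) = 810/15000 = 0.054. P(T4) = 1500/15000 = 0.1. P(T5) = 5505/15000 = 0.367.
Summing over the partition,
P(D) = P(D|T1)·P(T1) + P(D|T2)·P(T2) + P(D|T3)·P(T3) + P(D|T4)·P(T4) + P(D|T5)·P(T5)
      = 0.2353·0.207 + 0.0821·0.272 + 0.2263·0.054 + 0.1611·0.1 + 0.1249·0.367
      = 0.0487071 + 0.0223312 + 0.0122202 + 0.01611 + 0.0458383 = 0.1452068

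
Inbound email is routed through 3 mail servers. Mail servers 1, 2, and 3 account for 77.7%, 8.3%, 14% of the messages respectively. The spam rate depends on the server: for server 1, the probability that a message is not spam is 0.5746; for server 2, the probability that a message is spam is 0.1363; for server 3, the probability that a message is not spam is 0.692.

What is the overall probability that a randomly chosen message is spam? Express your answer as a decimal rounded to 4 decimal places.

P(S) ≈ 0.3850

P(S|1) = 1 − 0.5746 = 0.4254.
P(S|3) = 1 − 0.692 = 0.308.
P(S) = P(S|1)·P(1) + P(S|2)·P(2) + P(S|3)·P(3)
      = 0.4254·0.777 + 0.1363·0.083 + 0.308·0.14
      = 0.3305358 + 0.0113129 + 0.04312 = 0.3849687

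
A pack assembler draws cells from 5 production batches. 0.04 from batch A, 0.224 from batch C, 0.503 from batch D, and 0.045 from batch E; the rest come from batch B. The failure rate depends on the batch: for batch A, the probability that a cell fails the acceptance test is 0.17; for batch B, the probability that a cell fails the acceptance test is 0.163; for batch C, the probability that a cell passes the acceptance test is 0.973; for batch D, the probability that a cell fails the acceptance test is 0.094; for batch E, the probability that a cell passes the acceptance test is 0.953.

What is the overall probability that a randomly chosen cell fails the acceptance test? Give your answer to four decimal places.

P(F) ≈ 0.0929

P(B) = 1 − (0.04 + 0.224 + 0.503 + 0.045) = 0.188.
P(F|C) = 1 − 0.973 = 0.027.
P(F|E) = 1 − 0.953 = 0.047.
Summing over the partition,
P(F) = P(F|A)·P(A) + P(F|B)·P(B) + P(F|C)·P(C) + P(F|D)·P(D) + P(F|E)·P(E)
      = 0.17·0.04 + 0.163·0.188 + 0.027·0.224 + 0.094·0.503 + 0.047·0.045
      = 0.0068 + 0.030644 + 0.006048 + 0.047282 + 0.002115 = 0.092889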